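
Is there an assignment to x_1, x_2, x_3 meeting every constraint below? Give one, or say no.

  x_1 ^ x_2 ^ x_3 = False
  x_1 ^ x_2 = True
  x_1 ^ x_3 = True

x_1=F, x_2=T, x_3=T

x_1 ^ x_2 ^ x_3 = F ^ T ^ T = False ✓
x_1 ^ x_2 = F ^ T = True ✓
x_1 ^ x_3 = F ^ T = True ✓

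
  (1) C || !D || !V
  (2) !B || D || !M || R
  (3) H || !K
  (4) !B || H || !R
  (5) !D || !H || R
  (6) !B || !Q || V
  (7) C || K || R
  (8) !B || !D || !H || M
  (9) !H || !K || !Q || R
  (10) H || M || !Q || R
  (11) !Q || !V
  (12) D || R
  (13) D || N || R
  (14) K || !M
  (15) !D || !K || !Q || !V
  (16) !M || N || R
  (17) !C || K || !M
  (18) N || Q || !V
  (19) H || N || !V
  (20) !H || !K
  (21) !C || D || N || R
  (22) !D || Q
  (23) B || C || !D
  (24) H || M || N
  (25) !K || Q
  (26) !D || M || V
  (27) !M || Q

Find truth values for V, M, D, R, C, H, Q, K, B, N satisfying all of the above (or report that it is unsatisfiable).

Set V = False.
Try M = True:
  (K || !M) forces K = True.
  (H || !K) forces H = True.
  clause (!H || !K) is falsified — backtrack.
So M = False.
  then (!D || M || V) forces D = False.
  then (D || R) forces R = True.
Set C = True.
Set H = False.
  then (H || !K) forces K = False.
  then (!B || H || !R) forces B = False.
  then (H || M || N) forces N = True.
Set Q = False.
All clauses satisfied.

V = False, M = False, D = False, R = True, C = True, H = False, Q = False, K = False, B = False, N = True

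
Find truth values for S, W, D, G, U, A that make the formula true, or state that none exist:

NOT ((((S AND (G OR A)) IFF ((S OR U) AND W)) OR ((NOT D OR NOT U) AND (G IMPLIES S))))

S: True, W: False, D: True, G: True, U: True, A: True

  NOT ((((S AND (G OR A)) IFF ((S OR U) AND W)) OR ((NOT D OR NOT U) AND (G IMPLIES S)))) = True
    ((S AND (G OR A)) IFF ((S OR U) AND W)) OR ((NOT D OR NOT U) AND (G IMPLIES S)) = False
      (S AND (G OR A)) IFF ((S OR U) AND W) = False
        S AND (G OR A) = True
          G OR A = True
        (S OR U) AND W = False
          S OR U = True
      (NOT D OR NOT U) AND (G IMPLIES S) = False
        NOT D OR NOT U = False
          NOT D = False
          NOT U = False
        G IMPLIES S = True
The formula evaluates to True.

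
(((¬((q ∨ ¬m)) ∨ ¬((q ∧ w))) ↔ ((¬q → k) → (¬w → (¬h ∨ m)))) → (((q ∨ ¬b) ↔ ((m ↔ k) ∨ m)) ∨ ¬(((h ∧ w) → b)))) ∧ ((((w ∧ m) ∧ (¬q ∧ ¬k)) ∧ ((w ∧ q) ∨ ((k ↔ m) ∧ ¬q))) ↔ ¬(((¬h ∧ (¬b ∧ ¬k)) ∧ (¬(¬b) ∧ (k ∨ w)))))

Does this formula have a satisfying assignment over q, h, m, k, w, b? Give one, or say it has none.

The conjunct (((w ∧ m) ∧ (¬q ∧ ¬k)) ∧ ((w ∧ q) ∨ ((k ↔ m) ∧ ¬q))) ↔ ¬(((¬h ∧ (¬b ∧ ¬k)) ∧ (¬(¬b) ∧ (k ∨ w)))) is unsatisfiable on its own:
  k = True: this becomes (False ∧ ((w ∧ q) ∨ (m ∧ ¬q))) ↔ ¬False = False.
  k = False: simplifies to (((w ∧ m) ∧ ¬q) ∧ ((w ∧ q) ∨ (¬m ∧ ¬q))) ↔ ¬(((¬h ∧ ¬b) ∧ (¬(¬b) ∧ w))).
    w = True: simplifies to ((m ∧ ¬q) ∧ (q ∨ (¬m ∧ ¬q))) ↔ ¬(((¬h ∧ ¬b) ∧ ¬(¬b))).
      q = True: simplifies to (¬h ∧ ¬b) ∧ ¬(¬b).
        b = True: the conjunct ¬b is False.
        b = False: the conjunct ¬(¬b) becomes ¬(¬False) = False.
      q = False: simplifies to (m ∧ ¬m) ↔ ¬(((¬h ∧ ¬b) ∧ ¬(¬b))).
        b = True: simplifies to m ∧ ¬m.
          m = True: the conjunct ¬m is False.
          m = False: the conjunct m is False.
        b = False: simplifies to m ∧ ¬m.
          m = True: the conjunct ¬m is False.
          m = False: the conjunct m is False.
    w = False: this becomes (False ∧ (¬m ∧ ¬q)) ↔ ¬False = False.
So the whole conjunction is unsatisfiable.

Unsatisfiable — no assignment works.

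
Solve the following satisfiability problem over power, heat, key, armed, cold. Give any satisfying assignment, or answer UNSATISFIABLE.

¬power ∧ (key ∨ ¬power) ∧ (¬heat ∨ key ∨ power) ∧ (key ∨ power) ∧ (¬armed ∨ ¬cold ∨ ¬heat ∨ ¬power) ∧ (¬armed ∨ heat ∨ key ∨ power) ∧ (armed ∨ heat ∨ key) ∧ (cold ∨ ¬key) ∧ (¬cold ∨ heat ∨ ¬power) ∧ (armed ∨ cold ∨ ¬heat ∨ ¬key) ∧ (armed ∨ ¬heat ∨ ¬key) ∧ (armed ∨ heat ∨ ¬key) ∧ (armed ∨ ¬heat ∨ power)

Unit clause (¬power) forces power = False.
In (key ∨ power) only key is left, so key = True.
In (cold ∨ ¬key) only cold is left, so cold = True.
Set heat = True.
  then (armed ∨ ¬heat ∨ ¬key) forces armed = True.
All clauses satisfied.

power = False, heat = True, key = True, armed = True, cold = True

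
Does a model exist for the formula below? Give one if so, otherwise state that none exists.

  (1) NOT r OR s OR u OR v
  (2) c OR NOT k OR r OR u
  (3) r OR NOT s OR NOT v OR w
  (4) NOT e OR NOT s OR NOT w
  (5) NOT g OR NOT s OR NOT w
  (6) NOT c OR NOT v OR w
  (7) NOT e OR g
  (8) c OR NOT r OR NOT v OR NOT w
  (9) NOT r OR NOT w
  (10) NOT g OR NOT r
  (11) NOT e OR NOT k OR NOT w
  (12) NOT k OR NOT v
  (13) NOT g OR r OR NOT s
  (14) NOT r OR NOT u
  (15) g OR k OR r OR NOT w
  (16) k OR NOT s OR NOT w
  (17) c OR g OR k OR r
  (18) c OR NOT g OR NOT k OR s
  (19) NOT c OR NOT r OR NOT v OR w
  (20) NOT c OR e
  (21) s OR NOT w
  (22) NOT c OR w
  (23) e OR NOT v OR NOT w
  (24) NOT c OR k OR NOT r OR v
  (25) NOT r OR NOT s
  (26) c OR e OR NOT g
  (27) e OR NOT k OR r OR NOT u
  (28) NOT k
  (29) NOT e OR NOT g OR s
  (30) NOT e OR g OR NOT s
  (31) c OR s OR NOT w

Unit clause (NOT k) forces k = False.
Set s = False.
  then (s OR NOT w) forces w = False.
  then (NOT c OR w) forces c = False.
Try g = True:
  (NOT g OR NOT r) forces r = False.
  (c OR e OR NOT g) forces e = True.
  clause (NOT e OR NOT g OR s) is falsified — backtrack.
So g = False.
  then (NOT e OR g) forces e = False.
  then (c OR g OR k OR r) forces r = True.
  then (NOT r OR NOT u) forces u = False.
  then (NOT r OR s OR u OR v) forces v = True.
All clauses satisfied.

s = False, c = False, g = False, u = False, e = False, v = True, k = False, r = True, w = False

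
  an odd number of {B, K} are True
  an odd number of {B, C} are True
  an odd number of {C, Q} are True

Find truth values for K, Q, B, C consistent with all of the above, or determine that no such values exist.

K: False, Q: True, B: True, C: False

{B, K}: 1 true → odd ✓
{B, C}: 1 true → odd ✓
{C, Q}: 1 true → odd ✓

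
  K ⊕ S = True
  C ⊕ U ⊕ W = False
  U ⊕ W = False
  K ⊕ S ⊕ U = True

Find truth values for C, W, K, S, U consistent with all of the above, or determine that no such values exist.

C = False, W = False, K = True, S = False, U = False

K ⊕ S = T ⊕ F = True ✓
C ⊕ U ⊕ W = F ⊕ F ⊕ F = False ✓
U ⊕ W = F ⊕ F = False ✓
K ⊕ S ⊕ U = T ⊕ F ⊕ F = True ✓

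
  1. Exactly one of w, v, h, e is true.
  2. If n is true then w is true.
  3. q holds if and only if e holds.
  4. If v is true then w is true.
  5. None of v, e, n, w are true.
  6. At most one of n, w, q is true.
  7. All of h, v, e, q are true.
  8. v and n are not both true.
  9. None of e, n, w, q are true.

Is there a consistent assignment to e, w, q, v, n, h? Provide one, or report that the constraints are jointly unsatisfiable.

Case e = True:
  Constraint (5) is violated (e=T) — contradiction.
Case e = False:
  Constraint (7) is violated (e=F) — contradiction.
Both cases fail — unsatisfiable.

UNSATISFIABLE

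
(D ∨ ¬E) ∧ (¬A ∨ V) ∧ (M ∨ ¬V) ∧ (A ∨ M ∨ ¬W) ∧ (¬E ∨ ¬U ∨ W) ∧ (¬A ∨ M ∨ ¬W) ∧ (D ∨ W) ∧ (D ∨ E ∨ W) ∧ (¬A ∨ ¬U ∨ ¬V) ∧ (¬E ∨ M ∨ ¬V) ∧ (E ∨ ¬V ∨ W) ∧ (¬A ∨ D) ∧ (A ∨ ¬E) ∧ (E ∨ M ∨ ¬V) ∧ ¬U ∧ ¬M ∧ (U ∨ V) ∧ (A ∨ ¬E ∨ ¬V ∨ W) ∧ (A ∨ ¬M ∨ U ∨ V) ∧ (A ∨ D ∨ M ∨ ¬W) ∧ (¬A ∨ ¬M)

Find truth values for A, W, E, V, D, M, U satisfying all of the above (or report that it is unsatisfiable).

Case U = True:
  Clause (¬U) is falsified — contradiction.
Case U = False:
  (¬M) forces M = False.
  (M ∨ ¬V) forces V = False.
  Clause (U ∨ V) is falsified — contradiction.
Both cases fail, so the formula is unsatisfiable.

No satisfying assignment exists.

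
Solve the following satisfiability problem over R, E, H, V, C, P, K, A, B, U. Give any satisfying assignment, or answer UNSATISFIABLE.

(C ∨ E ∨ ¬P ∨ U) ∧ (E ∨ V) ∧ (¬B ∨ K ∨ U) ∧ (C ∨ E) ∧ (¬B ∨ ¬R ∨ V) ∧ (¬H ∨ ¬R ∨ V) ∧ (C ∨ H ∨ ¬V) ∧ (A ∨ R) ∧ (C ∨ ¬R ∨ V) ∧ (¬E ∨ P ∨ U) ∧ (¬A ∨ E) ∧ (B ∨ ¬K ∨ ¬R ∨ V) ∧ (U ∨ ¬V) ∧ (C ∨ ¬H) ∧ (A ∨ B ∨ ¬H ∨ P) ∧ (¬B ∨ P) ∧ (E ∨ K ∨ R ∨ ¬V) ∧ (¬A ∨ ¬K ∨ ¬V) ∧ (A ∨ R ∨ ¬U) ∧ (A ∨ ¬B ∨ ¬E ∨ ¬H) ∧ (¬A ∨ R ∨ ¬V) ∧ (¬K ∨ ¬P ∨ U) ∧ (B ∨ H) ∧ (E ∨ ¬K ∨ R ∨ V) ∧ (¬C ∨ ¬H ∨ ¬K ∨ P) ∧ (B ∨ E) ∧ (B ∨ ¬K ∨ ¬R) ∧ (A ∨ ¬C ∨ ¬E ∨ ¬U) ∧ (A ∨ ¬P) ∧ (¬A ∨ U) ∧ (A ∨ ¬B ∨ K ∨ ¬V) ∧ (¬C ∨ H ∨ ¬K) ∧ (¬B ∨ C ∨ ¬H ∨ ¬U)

Set R = True.
Set E = True.
Set H = True.
  then (¬H ∨ ¬R ∨ V) forces V = True.
  then (U ∨ ¬V) forces U = True.
  then (C ∨ ¬H) forces C = True.
  then (A ∨ ¬C ∨ ¬E ∨ ¬U) forces A = True.
  then (¬A ∨ ¬K ∨ ¬V) forces K = False.
Set P = True.
Set B = False.
All clauses satisfied.

R: True, E: True, H: True, V: True, C: True, P: True, K: False, A: True, B: False, U: True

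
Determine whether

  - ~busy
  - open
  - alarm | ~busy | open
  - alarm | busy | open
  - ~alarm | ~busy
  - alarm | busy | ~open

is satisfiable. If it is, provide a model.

Unit clause (~busy) forces busy = False.
Unit clause (open) forces open = True.
In (alarm | busy | ~open) only alarm is left, so alarm = True.
Check each clause:
  (~busy): ~busy holds.
  (open): open holds.
  (alarm | ~busy | open): alarm holds.
  (alarm | busy | open): alarm holds.
  (~alarm | ~busy): ~busy holds.
  (alarm | busy | ~open): alarm holds.
All clauses satisfied.

busy = False, alarm = True, open = True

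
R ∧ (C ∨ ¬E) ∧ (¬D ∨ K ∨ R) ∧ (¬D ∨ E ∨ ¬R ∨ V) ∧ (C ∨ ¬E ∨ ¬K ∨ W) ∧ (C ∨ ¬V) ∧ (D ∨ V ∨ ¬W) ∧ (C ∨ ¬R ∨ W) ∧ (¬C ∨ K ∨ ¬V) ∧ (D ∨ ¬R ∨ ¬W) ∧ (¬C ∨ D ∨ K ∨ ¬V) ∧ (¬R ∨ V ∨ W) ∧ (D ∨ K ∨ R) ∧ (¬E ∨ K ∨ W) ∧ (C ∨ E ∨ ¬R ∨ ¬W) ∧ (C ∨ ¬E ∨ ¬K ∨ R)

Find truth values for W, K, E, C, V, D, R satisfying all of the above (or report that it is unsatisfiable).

W: False, K: True, E: True, C: True, V: True, D: False, R: True

Unit clause (R) forces R = True.
Set W = False.
  then (C ∨ ¬R ∨ W) forces C = True.
  then (¬R ∨ V ∨ W) forces V = True.
  then (¬C ∨ K ∨ ¬V) forces K = True.
Set E = True.
Set D = False.
All clauses satisfied.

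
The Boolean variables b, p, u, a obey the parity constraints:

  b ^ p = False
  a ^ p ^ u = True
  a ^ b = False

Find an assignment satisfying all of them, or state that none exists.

b = True, p = True, u = True, a = True

b ^ p = T ^ T = False ✓
a ^ p ^ u = T ^ T ^ T = True ✓
a ^ b = T ^ T = False ✓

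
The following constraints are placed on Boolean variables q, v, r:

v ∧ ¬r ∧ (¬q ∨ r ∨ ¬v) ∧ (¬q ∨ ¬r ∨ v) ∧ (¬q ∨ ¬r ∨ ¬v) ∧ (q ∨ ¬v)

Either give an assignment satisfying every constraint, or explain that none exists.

UNSATISFIABLE

Case v = True:
  (¬r) forces r = False.
  (¬q ∨ r ∨ ¬v) forces q = False.
  Clause (q ∨ ¬v) is falsified — contradiction.
Case v = False:
  Clause (v) is falsified — contradiction.
Both cases fail, so the formula is unsatisfiable.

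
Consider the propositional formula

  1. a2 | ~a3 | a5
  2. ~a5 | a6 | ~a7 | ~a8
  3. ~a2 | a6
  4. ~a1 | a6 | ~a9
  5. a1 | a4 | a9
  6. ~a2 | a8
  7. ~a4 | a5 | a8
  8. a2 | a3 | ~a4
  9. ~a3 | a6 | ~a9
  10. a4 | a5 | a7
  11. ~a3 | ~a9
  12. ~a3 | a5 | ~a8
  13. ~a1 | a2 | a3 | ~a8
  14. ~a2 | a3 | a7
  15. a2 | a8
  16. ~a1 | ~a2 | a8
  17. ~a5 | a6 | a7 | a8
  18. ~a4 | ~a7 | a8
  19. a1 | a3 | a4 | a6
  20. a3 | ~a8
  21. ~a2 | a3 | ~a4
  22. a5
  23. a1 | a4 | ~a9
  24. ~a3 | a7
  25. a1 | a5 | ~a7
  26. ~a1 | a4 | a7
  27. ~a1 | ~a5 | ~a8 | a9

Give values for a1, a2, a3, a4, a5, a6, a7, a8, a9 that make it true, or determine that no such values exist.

a1 = False, a2 = False, a3 = True, a4 = True, a5 = True, a6 = True, a7 = True, a8 = True, a9 = False

Unit clause (a5) forces a5 = True.
Set a1 = False.
Set a2 = False.
  then (a2 | a8) forces a8 = True.
  then (a3 | ~a8) forces a3 = True.
  then (~a3 | a7) forces a7 = True.
  then (~a5 | a6 | ~a7 | ~a8) forces a6 = True.
  then (~a3 | ~a9) forces a9 = False.
  then (a1 | a4 | a9) forces a4 = True.
All clauses satisfied.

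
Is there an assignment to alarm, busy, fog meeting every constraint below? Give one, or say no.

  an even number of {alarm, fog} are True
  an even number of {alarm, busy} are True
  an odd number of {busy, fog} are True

UNSATISFIABLE

Adding constraints 1, 2, 3 mod 2: every variable appears an even number of times on the left, so the left side is 0.
But the right sides sum to 1 (mod 2). 0 ≠ 1 — the system is inconsistent.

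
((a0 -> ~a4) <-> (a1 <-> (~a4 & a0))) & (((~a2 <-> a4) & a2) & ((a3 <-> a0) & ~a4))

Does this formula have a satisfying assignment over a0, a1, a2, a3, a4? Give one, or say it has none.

a0=T, a1=T, a2=T, a3=T, a4=F

  (a0 -> ~a4) <-> (a1 <-> (~a4 & a0)) = True
    a0 -> ~a4 = True
      ~a4 = True
    a1 <-> (~a4 & a0) = True
      ~a4 & a0 = True
        ~a4 = True
  ((~a2 <-> a4) & a2) & ((a3 <-> a0) & ~a4) = True
    (~a2 <-> a4) & a2 = True
      ~a2 <-> a4 = True
        ~a2 = False
    (a3 <-> a0) & ~a4 = True
      a3 <-> a0 = True
      ~a4 = True
Both conjuncts True, so the formula holds.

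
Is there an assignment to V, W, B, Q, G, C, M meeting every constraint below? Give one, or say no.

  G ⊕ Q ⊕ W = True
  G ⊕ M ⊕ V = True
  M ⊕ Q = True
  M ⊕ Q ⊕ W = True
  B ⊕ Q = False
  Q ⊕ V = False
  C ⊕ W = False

V=T; W=F; B=T; Q=T; G=F; C=F; M=F

G ⊕ Q ⊕ W = F ⊕ T ⊕ F = True ✓
G ⊕ M ⊕ V = F ⊕ F ⊕ T = True ✓
M ⊕ Q = F ⊕ T = True ✓
M ⊕ Q ⊕ W = F ⊕ T ⊕ F = True ✓
B ⊕ Q = T ⊕ T = False ✓
Q ⊕ V = T ⊕ T = False ✓
C ⊕ W = F ⊕ F = False ✓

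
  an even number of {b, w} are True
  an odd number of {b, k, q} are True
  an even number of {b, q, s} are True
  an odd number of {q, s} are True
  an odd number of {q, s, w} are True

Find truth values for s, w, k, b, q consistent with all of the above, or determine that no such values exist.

UNSATISFIABLE

Adding constraints 1, 3, 5 mod 2: every variable appears an even number of times on the left, so the left side is 0.
But the right sides sum to 1 (mod 2). 0 ≠ 1 — the system is inconsistent.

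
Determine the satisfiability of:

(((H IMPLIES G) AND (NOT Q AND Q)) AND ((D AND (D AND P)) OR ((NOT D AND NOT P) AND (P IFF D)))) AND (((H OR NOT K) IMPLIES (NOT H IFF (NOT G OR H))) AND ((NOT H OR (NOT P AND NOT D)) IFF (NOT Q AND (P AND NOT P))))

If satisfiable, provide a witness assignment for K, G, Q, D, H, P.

Unsatisfiable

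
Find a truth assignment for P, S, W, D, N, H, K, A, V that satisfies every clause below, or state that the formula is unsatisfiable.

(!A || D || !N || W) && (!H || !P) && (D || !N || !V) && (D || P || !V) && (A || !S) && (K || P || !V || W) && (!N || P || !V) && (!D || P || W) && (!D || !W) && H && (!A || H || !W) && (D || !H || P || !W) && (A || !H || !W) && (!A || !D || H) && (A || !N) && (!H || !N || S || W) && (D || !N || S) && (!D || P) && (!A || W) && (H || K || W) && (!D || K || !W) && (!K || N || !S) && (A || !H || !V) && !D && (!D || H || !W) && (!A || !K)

Unit clause (H) forces H = True.
Unit clause (!D) forces D = False.
In (!H || !P) only !P is left, so P = False.
In (D || P || !V) only !V is left, so V = False.
In (D || !H || P || !W) only !W is left, so W = False.
In (!A || W) only !A is left, so A = False.
In (A || !S) only !S is left, so S = False.
In (A || !N) only !N is left, so N = False.
Set K = False.
All clauses satisfied.

P = False, S = False, W = False, D = False, N = False, H = True, K = False, A = False, V = False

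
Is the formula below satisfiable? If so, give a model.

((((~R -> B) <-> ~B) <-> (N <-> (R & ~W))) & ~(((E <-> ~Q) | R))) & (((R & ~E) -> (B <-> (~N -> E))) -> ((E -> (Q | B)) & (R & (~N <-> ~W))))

Case R = True: the conjunct ~(((E <-> ~Q) | R)) becomes ~(((E <-> ~Q) | True)) = False.
Case R = False: the conjunct ((R & ~E) -> (B <-> (~N -> E))) -> ((E -> (Q | B)) & (R & (~N <-> ~W))) becomes (False -> (B <-> (~N -> E))) -> ((E -> (Q | B)) & False) = False.
Both cases fail — unsatisfiable.

UNSATISFIABLE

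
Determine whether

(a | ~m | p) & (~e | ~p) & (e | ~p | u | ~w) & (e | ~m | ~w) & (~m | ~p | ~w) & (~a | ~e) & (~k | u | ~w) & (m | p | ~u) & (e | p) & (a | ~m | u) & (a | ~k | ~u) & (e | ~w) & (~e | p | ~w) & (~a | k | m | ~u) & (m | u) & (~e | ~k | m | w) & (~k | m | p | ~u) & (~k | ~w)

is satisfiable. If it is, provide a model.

Try p = False:
  (e | p) forces e = True.
  (~a | ~e) forces a = False.
  (a | ~m | p) forces m = False.
  (m | p | ~u) forces u = False.
  clause (m | u) is falsified — backtrack.
So p = True.
  then (~e | ~p) forces e = False.
  then (e | ~w) forces w = False.
Set u = False.
  then (m | u) forces m = True.
  then (a | ~m | u) forces a = True.
Set k = True.
All clauses satisfied.

p=T; u=F; e=F; a=T; w=F; m=T; k=T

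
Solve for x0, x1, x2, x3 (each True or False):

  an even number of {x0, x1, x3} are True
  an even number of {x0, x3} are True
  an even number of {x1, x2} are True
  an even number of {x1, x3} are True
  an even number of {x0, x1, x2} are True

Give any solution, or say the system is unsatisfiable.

x0 = False, x1 = False, x2 = False, x3 = False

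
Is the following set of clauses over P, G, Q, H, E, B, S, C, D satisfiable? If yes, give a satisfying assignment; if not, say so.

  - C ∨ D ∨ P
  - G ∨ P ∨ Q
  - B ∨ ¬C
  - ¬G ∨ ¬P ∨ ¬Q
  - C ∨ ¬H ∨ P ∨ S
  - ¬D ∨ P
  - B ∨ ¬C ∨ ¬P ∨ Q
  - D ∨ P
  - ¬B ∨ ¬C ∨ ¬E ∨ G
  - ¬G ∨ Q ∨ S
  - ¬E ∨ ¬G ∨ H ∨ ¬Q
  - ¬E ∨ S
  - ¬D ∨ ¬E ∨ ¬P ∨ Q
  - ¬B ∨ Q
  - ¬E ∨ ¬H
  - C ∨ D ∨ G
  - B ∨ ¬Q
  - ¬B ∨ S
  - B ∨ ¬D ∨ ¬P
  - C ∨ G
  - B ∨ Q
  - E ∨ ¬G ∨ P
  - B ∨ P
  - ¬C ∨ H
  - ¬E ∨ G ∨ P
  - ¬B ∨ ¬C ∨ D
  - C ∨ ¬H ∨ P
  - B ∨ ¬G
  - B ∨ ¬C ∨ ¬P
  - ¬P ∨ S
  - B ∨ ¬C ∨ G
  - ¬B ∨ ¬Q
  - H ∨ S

Case Q = True:
  (B ∨ ¬Q) forces B = True.
  Clause (¬B ∨ ¬Q) is falsified — contradiction.
Case Q = False:
  (¬B ∨ Q) forces B = False.
  Clause (B ∨ Q) is falsified — contradiction.
Both cases fail, so the formula is unsatisfiable.

The formula is unsatisfiable.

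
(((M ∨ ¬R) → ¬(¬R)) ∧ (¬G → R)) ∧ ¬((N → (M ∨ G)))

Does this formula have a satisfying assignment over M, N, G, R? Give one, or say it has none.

M = False; N = True; G = False; R = True

  ((M ∨ ¬R) → ¬(¬R)) ∧ (¬G → R) = True
    (M ∨ ¬R) → ¬(¬R) = True
      M ∨ ¬R = False
        ¬R = False
      ¬(¬R) = True
        ¬R = False
    ¬G → R = True
      ¬G = True
  ¬((N → (M ∨ G))) = True
    N → (M ∨ G) = False
      M ∨ G = False
Both conjuncts True, so the formula holds.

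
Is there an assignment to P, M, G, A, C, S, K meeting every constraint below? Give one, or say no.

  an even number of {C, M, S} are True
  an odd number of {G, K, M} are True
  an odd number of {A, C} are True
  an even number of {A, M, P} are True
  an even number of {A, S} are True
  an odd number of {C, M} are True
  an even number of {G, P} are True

P=F; M=T; G=F; A=T; C=F; S=T; K=F

{C, M, S}: 2 true → even ✓
{G, K, M}: 1 true → odd ✓
{A, C}: 1 true → odd ✓
{A, M, P}: 2 true → even ✓
{A, S}: 2 true → even ✓
{C, M}: 1 true → odd ✓
{G, P}: 0 true → even ✓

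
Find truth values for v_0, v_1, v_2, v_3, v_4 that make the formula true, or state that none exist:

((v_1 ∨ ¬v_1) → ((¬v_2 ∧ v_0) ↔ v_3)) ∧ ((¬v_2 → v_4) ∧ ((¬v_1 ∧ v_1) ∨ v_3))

v_0 = True; v_1 = False; v_2 = False; v_3 = True; v_4 = True

  (v_1 ∨ ¬v_1) → ((¬v_2 ∧ v_0) ↔ v_3) = True
    v_1 ∨ ¬v_1 = True
      ¬v_1 = True
    (¬v_2 ∧ v_0) ↔ v_3 = True
      ¬v_2 ∧ v_0 = True
        ¬v_2 = True
  (¬v_2 → v_4) ∧ ((¬v_1 ∧ v_1) ∨ v_3) = True
    ¬v_2 → v_4 = True
      ¬v_2 = True
    (¬v_1 ∧ v_1) ∨ v_3 = True
      ¬v_1 ∧ v_1 = False
        ¬v_1 = True
Both conjuncts True, so the formula holds.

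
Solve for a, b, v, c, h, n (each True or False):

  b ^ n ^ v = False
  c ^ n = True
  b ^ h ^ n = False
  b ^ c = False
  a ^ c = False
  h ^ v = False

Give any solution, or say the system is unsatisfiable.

a = True, b = True, v = True, c = True, h = True, n = False

b ^ n ^ v = T ^ F ^ T = False ✓
c ^ n = T ^ F = True ✓
b ^ h ^ n = T ^ T ^ F = False ✓
b ^ c = T ^ T = False ✓
a ^ c = T ^ T = False ✓
h ^ v = T ^ T = False ✓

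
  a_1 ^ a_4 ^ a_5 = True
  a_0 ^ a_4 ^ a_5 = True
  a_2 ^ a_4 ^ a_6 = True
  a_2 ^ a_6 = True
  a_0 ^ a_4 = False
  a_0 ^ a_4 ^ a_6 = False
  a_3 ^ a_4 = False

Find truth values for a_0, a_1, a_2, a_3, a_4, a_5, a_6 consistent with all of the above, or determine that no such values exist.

a_0: False, a_1: False, a_2: True, a_3: False, a_4: False, a_5: True, a_6: False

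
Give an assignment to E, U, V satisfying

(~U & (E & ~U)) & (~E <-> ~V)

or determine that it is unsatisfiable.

E = True; U = False; V = True

  ~U & (E & ~U) = True
    ~U = True
    E & ~U = True
      ~U = True
  ~E <-> ~V = True
    ~E = False
    ~V = False
Both conjuncts True, so the formula holds.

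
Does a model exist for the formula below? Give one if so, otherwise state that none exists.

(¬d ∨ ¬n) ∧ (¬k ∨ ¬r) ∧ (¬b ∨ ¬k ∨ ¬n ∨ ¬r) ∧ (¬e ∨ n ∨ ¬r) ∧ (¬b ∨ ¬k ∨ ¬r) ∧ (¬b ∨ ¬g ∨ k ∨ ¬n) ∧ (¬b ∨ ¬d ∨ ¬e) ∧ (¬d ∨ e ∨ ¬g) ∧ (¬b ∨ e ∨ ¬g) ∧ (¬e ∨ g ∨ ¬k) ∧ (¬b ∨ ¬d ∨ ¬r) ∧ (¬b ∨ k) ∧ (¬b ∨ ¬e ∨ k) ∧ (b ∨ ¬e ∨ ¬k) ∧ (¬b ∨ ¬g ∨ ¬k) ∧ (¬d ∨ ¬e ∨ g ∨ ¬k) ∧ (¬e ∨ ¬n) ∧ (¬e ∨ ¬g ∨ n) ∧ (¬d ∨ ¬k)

Set k = False.
  then (¬b ∨ k) forces b = False.
Set d = True.
  then (¬d ∨ ¬n) forces n = False.
Set r = False.
Set e = True.
  then (¬e ∨ ¬g ∨ n) forces g = False.
All clauses satisfied.

k = False, d = True, n = False, r = False, b = False, e = True, g = False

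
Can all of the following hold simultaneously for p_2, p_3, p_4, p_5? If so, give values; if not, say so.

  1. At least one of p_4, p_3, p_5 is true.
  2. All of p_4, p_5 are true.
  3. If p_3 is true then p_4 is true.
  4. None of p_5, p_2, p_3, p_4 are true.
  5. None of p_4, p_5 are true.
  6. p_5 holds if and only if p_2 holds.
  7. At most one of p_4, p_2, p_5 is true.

Case p_4 = True:
  Constraint (4) is violated (p_4=T) — contradiction.
Case p_4 = False:
  Constraint (2) is violated (p_4=F) — contradiction.
Both cases fail — unsatisfiable.

Unsatisfiable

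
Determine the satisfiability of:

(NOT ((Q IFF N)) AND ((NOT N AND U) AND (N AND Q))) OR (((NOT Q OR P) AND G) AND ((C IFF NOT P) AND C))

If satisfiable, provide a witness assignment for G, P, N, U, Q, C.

G = True; P = False; N = False; U = False; Q = False; C = True

  (NOT ((Q IFF N)) AND ((NOT N AND U) AND (N AND Q))) OR (((NOT Q OR P) AND G) AND ((C IFF NOT P) AND C)) = True
    NOT ((Q IFF N)) AND ((NOT N AND U) AND (N AND Q)) = False
      NOT ((Q IFF N)) = False
        Q IFF N = True
      (NOT N AND U) AND (N AND Q) = False
        NOT N AND U = False
          NOT N = True
        N AND Q = False
    ((NOT Q OR P) AND G) AND ((C IFF NOT P) AND C) = True
      (NOT Q OR P) AND G = True
        NOT Q OR P = True
          NOT Q = True
      (C IFF NOT P) AND C = True
        C IFF NOT P = True
          NOT P = True
The formula evaluates to True.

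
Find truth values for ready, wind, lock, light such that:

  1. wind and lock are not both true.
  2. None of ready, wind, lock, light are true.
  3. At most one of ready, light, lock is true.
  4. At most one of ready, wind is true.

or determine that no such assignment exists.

ready=F, wind=F, lock=F, light=F

  (1) wind=F, lock=F — not both ✓
  (2) {ready, wind, lock, light}: 0 true — none ✓
  (3) {ready, light, lock}: 0 true — at most one ✓
  (4) {ready, wind}: 0 true — at most one ✓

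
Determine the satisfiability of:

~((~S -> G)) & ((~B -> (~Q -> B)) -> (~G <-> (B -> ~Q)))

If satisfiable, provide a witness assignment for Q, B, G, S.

Q = False, B = True, G = False, S = False

  ~((~S -> G)) = True
    ~S -> G = False
      ~S = True
  (~B -> (~Q -> B)) -> (~G <-> (B -> ~Q)) = True
    ~B -> (~Q -> B) = True
      ~B = False
      ~Q -> B = True
        ~Q = True
    ~G <-> (B -> ~Q) = True
      ~G = True
      B -> ~Q = True
        ~Q = True
Both conjuncts True, so the formula holds.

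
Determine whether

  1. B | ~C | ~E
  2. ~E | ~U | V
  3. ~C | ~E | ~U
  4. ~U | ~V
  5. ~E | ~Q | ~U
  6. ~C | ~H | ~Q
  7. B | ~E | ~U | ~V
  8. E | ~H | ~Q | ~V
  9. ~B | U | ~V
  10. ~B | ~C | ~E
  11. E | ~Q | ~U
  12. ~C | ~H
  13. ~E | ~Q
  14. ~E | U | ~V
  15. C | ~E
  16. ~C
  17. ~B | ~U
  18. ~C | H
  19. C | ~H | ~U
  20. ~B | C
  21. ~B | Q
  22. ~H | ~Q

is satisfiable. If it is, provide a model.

U = False; E = False; C = False; B = False; H = False; Q = True; V = True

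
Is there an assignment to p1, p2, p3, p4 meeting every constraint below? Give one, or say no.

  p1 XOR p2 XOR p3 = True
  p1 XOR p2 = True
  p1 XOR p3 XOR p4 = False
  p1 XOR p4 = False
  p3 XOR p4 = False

p1 = False; p2 = True; p3 = False; p4 = False

p1 XOR p2 XOR p3 = F XOR T XOR F = True ✓
p1 XOR p2 = F XOR T = True ✓
p1 XOR p3 XOR p4 = F XOR F XOR F = False ✓
p1 XOR p4 = F XOR F = False ✓
p3 XOR p4 = F XOR F = False ✓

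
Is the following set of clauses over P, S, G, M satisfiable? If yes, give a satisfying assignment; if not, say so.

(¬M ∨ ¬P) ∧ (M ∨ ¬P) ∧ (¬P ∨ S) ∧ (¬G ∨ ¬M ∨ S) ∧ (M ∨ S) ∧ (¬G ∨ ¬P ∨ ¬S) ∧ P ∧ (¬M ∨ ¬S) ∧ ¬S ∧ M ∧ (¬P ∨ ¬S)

No satisfying assignment exists.

Case P = True:
  (¬M ∨ ¬P) forces M = False.
  Clause (M ∨ ¬P) is falsified — contradiction.
Case P = False:
  Clause (P) is falsified — contradiction.
Both cases fail, so the formula is unsatisfiable.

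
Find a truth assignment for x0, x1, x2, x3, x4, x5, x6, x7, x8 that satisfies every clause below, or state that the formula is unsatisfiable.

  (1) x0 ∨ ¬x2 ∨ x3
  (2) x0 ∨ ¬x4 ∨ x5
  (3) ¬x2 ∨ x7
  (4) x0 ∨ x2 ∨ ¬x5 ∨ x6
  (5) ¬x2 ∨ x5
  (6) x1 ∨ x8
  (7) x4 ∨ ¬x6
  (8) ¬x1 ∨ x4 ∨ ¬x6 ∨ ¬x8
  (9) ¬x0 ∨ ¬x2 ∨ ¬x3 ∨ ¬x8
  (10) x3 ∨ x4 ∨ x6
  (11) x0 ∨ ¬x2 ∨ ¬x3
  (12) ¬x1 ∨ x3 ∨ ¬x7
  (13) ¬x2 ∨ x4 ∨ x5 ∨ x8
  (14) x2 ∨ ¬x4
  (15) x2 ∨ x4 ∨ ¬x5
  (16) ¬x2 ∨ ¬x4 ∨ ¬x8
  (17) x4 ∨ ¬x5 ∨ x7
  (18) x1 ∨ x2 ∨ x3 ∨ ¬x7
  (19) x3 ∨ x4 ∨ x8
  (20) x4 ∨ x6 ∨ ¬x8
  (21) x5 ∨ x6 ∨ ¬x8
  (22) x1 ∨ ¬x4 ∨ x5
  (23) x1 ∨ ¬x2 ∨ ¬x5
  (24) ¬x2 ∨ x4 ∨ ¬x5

x0 = True; x1 = True; x2 = True; x3 = True; x4 = True; x5 = True; x6 = False; x7 = True; x8 = False

Set x0 = True.
Set x1 = True.
Set x2 = True.
  then (¬x2 ∨ x7) forces x7 = True.
  then (¬x2 ∨ x5) forces x5 = True.
  then (¬x1 ∨ x3 ∨ ¬x7) forces x3 = True.
  then (¬x2 ∨ x4 ∨ ¬x5) forces x4 = True.
  then (¬x0 ∨ ¬x2 ∨ ¬x3 ∨ ¬x8) forces x8 = False.
Set x6 = False.
All clauses satisfied.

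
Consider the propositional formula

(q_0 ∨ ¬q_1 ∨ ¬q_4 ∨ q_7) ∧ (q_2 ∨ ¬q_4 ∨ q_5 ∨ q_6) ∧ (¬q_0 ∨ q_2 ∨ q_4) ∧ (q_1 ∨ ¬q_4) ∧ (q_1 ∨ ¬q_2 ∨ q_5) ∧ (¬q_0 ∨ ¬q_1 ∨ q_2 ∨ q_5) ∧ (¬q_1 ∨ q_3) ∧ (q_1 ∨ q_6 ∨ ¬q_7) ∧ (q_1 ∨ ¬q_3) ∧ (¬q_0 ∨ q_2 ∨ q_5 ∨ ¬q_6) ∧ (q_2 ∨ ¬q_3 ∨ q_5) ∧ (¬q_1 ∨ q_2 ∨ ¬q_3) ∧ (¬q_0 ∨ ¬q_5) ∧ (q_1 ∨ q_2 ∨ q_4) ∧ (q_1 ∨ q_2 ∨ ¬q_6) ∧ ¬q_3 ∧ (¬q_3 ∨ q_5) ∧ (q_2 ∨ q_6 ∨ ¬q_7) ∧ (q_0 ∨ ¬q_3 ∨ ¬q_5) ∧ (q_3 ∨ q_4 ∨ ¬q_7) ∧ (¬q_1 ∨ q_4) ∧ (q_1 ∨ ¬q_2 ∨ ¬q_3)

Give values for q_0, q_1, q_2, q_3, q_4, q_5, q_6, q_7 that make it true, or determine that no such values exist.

Unit clause (¬q_3) forces q_3 = False.
In (¬q_1 ∨ q_3) only ¬q_1 is left, so q_1 = False.
In (q_1 ∨ ¬q_4) only ¬q_4 is left, so q_4 = False.
In (q_1 ∨ q_2 ∨ q_4) only q_2 is left, so q_2 = True.
In (q_3 ∨ q_4 ∨ ¬q_7) only ¬q_7 is left, so q_7 = False.
In (q_1 ∨ ¬q_2 ∨ q_5) only q_5 is left, so q_5 = True.
In (¬q_0 ∨ ¬q_5) only ¬q_0 is left, so q_0 = False.
Set q_6 = False.
All clauses satisfied.

q_0 = False, q_1 = False, q_2 = True, q_3 = False, q_4 = False, q_5 = True, q_6 = False, q_7 = False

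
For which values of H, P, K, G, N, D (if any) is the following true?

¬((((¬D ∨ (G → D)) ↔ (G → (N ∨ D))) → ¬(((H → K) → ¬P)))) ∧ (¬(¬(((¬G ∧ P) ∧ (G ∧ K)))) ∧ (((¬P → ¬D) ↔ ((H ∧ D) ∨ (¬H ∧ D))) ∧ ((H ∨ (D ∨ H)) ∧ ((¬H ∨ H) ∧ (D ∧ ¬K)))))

The formula is unsatisfiable.

The conjunct ¬(¬(((¬G ∧ P) ∧ (G ∧ K)))) is unsatisfiable on its own:
  P=F, K=F, G=F: evaluates to False.
  P=F, K=F, G=T: evaluates to False.
  P=F, K=T, G=F: evaluates to False.
  P=F, K=T, G=T: evaluates to False.
  P=T, K=F, G=F: evaluates to False.
  P=T, K=F, G=T: evaluates to False.
  P=T, K=T, G=F: evaluates to False.
  P=T, K=T, G=T: evaluates to False.
So the whole conjunction is unsatisfiable.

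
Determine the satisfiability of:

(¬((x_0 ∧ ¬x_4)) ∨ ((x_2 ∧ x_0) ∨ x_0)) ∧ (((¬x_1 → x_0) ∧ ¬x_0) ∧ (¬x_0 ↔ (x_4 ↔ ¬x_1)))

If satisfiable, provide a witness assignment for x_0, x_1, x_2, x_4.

x_0=F, x_1=T, x_2=T, x_4=F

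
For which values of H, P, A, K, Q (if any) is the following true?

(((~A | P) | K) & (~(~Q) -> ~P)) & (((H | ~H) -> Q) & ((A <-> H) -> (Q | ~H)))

H = False; P = False; A = False; K = True; Q = True

  ((~A | P) | K) & (~(~Q) -> ~P) = True
    (~A | P) | K = True
      ~A | P = True
        ~A = True
    ~(~Q) -> ~P = True
      ~(~Q) = True
        ~Q = False
      ~P = True
  ((H | ~H) -> Q) & ((A <-> H) -> (Q | ~H)) = True
    (H | ~H) -> Q = True
      H | ~H = True
        ~H = True
    (A <-> H) -> (Q | ~H) = True
      A <-> H = True
      Q | ~H = True
        ~H = True
Both conjuncts True, so the formula holds.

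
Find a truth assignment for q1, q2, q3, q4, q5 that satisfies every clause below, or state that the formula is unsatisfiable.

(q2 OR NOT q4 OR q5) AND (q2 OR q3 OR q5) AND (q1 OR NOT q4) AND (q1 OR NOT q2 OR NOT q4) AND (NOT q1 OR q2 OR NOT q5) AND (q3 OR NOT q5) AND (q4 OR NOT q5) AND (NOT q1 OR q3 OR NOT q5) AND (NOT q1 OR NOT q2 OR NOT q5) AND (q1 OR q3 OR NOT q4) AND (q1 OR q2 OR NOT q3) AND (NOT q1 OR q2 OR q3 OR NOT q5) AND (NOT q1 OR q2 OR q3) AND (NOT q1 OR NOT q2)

Set q1 = False.
  then (q1 OR NOT q4) forces q4 = False.
  then (q4 OR NOT q5) forces q5 = False.
Try q2 = False:
  (q2 OR q3 OR q5) forces q3 = True.
  clause (q1 OR q2 OR NOT q3) is falsified — backtrack.
So q2 = True.
Set q3 = False.
All clauses satisfied.

q1=F, q2=T, q3=F, q4=F, q5=F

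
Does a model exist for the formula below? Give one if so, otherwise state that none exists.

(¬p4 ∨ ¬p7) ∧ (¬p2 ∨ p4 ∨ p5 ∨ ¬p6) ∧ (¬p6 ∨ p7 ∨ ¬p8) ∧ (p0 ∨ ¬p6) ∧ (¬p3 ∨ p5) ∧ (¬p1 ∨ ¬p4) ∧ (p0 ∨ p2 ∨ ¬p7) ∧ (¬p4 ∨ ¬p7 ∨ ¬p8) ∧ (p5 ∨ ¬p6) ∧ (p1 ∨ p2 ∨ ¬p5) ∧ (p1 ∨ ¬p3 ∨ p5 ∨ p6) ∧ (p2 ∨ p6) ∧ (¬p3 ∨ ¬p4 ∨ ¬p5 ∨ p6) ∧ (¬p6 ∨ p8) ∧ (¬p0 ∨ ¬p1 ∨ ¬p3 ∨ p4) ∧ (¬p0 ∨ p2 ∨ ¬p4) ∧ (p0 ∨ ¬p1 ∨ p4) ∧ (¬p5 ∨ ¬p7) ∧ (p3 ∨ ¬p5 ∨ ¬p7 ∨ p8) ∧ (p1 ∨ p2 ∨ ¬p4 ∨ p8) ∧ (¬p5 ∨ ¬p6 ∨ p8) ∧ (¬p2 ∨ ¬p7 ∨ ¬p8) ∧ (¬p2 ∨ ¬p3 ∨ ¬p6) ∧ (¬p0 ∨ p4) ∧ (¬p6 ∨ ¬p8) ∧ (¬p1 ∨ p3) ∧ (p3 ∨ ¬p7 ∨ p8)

p0 = False, p1 = False, p2 = True, p3 = False, p4 = False, p5 = True, p6 = False, p7 = False, p8 = False

Set p0 = False.
  then (p0 ∨ ¬p6) forces p6 = False.
  then (p2 ∨ p6) forces p2 = True.
Try p1 = True:
  (¬p1 ∨ ¬p4) forces p4 = False.
  clause (p0 ∨ ¬p1 ∨ p4) is falsified — backtrack.
So p1 = False.
Set p3 = False.
Set p4 = False.
Set p5 = True.
  then (¬p5 ∨ ¬p7) forces p7 = False.
Set p8 = False.
All clauses satisfied.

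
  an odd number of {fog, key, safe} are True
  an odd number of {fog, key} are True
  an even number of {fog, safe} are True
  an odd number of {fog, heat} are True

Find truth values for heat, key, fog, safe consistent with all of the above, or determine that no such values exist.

heat = True, key = True, fog = False, safe = False

{fog, key, safe}: 1 true → odd ✓
{fog, key}: 1 true → odd ✓
{fog, safe}: 0 true → even ✓
{fog, heat}: 1 true → odd ✓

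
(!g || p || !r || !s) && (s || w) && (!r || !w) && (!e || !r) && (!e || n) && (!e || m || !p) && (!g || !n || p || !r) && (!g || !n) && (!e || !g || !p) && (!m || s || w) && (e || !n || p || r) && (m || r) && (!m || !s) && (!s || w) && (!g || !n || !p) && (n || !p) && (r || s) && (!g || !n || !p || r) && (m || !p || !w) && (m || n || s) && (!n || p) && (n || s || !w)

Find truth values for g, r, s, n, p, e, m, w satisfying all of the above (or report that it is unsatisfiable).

Case r = True:
  (!r || !w) forces w = False.
  (s || w) forces s = True.
  Clause (!s || w) is falsified — contradiction.
Case r = False:
  (m || r) forces m = True.
  (!m || !s) forces s = False.
  Clause (r || s) is falsified — contradiction.
Both cases fail, so the formula is unsatisfiable.

Unsatisfiable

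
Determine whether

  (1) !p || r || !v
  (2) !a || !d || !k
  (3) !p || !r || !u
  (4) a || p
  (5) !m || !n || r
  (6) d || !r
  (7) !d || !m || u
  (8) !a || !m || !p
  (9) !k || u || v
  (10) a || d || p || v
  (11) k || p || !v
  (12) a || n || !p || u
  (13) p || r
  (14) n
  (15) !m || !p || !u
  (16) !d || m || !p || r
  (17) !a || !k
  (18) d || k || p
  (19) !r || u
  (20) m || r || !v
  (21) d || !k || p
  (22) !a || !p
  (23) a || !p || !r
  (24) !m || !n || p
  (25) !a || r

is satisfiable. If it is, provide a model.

k: False, u: True, m: False, d: True, a: True, r: True, v: False, p: False, n: True

Unit clause (n) forces n = True.
Set k = False.
Set u = True.
Try m = True:
  (!m || !n || r) forces r = True.
  (!p || !r || !u) forces p = False.
  clause (!m || !n || p) is falsified — backtrack.
So m = False.
Set d = True.
Set a = True.
  then (!a || !p) forces p = False.
  then (!a || r) forces r = True.
  then (k || p || !v) forces v = False.
All clauses satisfied.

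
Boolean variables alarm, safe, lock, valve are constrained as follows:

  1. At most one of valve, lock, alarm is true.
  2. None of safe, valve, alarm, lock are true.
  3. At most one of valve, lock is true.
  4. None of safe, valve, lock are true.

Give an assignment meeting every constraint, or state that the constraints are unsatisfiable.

alarm=F, safe=F, lock=F, valve=F

  (1) {valve, lock, alarm}: 0 true — at most one ✓
  (2) {safe, valve, alarm, lock}: 0 true — none ✓
  (3) {valve, lock}: 0 true — at most one ✓
  (4) {safe, valve, lock}: 0 true — none ✓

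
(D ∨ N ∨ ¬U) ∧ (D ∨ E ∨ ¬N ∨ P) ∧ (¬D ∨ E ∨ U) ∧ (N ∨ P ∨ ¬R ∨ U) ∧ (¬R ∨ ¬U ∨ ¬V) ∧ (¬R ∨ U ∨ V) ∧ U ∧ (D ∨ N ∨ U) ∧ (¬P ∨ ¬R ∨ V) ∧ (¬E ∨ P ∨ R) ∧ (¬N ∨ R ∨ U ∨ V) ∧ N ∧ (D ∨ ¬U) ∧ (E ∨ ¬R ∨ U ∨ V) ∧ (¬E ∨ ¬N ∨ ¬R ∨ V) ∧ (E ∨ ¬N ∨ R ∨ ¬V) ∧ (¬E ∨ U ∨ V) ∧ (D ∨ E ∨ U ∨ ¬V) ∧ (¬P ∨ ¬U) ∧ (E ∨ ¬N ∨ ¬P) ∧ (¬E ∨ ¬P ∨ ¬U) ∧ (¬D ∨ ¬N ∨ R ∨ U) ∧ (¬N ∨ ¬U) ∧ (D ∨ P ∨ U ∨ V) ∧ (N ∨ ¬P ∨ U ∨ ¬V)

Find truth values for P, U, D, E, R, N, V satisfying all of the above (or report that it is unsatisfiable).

Case U = True:
  (N) forces N = True.
  Clause (¬N ∨ ¬U) is falsified — contradiction.
Case U = False:
  Clause (U) is falsified — contradiction.
Both cases fail, so the formula is unsatisfiable.

No satisfying assignment exists.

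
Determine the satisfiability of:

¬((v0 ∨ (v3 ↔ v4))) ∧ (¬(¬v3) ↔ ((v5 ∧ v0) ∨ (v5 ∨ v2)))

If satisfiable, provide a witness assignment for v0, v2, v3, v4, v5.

v0 = False, v2 = False, v3 = True, v4 = False, v5 = True

  ¬((v0 ∨ (v3 ↔ v4))) = True
    v0 ∨ (v3 ↔ v4) = False
      v3 ↔ v4 = False
  ¬(¬v3) ↔ ((v5 ∧ v0) ∨ (v5 ∨ v2)) = True
    ¬(¬v3) = True
      ¬v3 = False
    (v5 ∧ v0) ∨ (v5 ∨ v2) = True
      v5 ∧ v0 = False
      v5 ∨ v2 = True
Both conjuncts True, so the formula holds.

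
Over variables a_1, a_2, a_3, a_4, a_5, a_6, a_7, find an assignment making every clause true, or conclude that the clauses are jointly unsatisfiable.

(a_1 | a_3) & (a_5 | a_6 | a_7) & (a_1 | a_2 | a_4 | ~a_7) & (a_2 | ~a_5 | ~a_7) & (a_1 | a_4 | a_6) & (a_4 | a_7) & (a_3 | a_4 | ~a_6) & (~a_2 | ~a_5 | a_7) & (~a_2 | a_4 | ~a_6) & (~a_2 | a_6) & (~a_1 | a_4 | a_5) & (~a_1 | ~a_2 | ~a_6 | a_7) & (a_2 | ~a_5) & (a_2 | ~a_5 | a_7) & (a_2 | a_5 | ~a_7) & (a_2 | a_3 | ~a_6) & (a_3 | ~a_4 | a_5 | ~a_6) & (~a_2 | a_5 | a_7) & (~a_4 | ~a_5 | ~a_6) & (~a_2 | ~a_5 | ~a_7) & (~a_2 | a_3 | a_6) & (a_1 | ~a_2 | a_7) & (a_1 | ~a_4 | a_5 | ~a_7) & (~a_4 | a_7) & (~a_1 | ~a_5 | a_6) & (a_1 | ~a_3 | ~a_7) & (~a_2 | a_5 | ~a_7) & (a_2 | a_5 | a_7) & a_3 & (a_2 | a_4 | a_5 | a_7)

Case a_2 = True:
  (~a_2 | a_6) forces a_6 = True.
  (~a_2 | a_4 | ~a_6) forces a_4 = True.
  (~a_4 | ~a_5 | ~a_6) forces a_5 = False.
  (a_3 | ~a_4 | a_5 | ~a_6) forces a_3 = True.
  (~a_2 | a_5 | a_7) forces a_7 = True.
  Clause (~a_2 | a_5 | ~a_7) is falsified — contradiction.
Case a_2 = False:
  (a_2 | ~a_5) forces a_5 = False.
  (a_2 | a_5 | ~a_7) forces a_7 = False.
  Clause (a_2 | a_5 | a_7) is falsified — contradiction.
Both cases fail, so the formula is unsatisfiable.

Unsatisfiable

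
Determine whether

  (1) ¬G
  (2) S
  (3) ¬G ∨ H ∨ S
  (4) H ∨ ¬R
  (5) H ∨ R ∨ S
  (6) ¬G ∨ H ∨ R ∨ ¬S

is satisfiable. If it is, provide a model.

G: False; S: True; H: True; R: False

Unit clause (¬G) forces G = False.
Unit clause (S) forces S = True.
Set H = True.
Set R = False.
All clauses satisfied.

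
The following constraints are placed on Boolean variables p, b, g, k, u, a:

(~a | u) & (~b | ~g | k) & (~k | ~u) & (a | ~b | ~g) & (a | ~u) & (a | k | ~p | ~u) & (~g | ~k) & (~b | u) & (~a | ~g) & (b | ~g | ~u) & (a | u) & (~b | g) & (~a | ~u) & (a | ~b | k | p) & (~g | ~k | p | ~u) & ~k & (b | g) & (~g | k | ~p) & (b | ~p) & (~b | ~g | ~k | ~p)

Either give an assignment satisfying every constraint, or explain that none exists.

Case a = True:
  (~a | u) forces u = True.
  Clause (~a | ~u) is falsified — contradiction.
Case a = False:
  (a | ~u) forces u = False.
  Clause (a | u) is falsified — contradiction.
Both cases fail, so the formula is unsatisfiable.

No satisfying assignment exists.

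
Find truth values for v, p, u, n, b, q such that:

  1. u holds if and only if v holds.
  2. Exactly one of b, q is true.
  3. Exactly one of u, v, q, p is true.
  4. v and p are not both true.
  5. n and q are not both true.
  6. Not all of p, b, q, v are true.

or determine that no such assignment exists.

v=F, p=T, u=F, n=F, b=T, q=F

  (1) u=F, v=F — same ✓
  (2) {b, q}: 1 true — exactly one ✓
  (3) {u, v, q, p}: 1 true — exactly one ✓
  (4) v=F, p=T — not both ✓
  (5) n=F, q=F — not both ✓
  (6) {p, b, q, v}: 2/4 true — not all ✓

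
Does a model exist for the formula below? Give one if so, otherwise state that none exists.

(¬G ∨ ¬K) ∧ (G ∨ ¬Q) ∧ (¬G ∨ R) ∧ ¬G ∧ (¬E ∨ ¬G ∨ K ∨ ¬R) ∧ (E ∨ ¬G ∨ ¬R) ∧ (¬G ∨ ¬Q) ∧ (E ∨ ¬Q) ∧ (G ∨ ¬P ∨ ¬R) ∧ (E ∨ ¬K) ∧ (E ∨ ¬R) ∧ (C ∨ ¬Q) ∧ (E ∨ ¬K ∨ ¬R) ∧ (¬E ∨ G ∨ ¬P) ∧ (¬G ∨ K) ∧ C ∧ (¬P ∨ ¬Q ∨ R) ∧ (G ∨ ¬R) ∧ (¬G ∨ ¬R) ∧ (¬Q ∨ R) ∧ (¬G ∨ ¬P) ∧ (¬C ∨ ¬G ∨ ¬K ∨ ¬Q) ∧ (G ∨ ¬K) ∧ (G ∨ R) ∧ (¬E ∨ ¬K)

Case R = True:
  (¬G) forces G = False.
  Clause (G ∨ ¬R) is falsified — contradiction.
Case R = False:
  (¬G ∨ R) forces G = False.
  Clause (G ∨ R) is falsified — contradiction.
Both cases fail, so the formula is unsatisfiable.

Unsatisfiable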